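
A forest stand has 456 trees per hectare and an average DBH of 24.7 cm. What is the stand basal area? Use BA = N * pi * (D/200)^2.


(D/200)^2 = (24.7/200)^2 = 0.1235^2 = 0.01525225
Individual BA = 3.141593 * 0.01525225 = 0.0479164 m^2
Stand BA = 456 * 0.0479164 = 21.8499 ≈ 21.85 m^2/ha

21.85 m^2/ha


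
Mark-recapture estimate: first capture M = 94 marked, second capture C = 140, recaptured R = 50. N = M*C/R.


N = M * C / R = 94 * 140 / 50 = 13160 / 50 = 263.20 ≈ 263

263 individuals


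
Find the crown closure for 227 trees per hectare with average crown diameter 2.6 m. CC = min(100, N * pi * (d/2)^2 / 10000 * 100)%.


(d/2)^2 = (2.6/2)^2 = 1.3^2 = 1.69
Crown area = 3.141593 * 1.69 = 5.30929 m^2
N * area / 10000 * 100 = 227 * 5.30929 / 10000 * 100 = 12.0521
CC = min(100, 12.0521) = 12.0521 ≈ 12.1%

12.1%


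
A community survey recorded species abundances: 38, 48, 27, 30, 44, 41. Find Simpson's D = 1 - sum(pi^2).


Total N = 38 + 48 + 27 + 30 + 44 + 41 = 228
Per-species terms:
  p = 38/228 = 0.166667; p^2 = 0.166667^2 = 0.027778
  p = 48/228 = 0.210526; p^2 = 0.210526^2 = 0.044321
  p = 27/228 = 0.118421; p^2 = 0.118421^2 = 0.014024
  p = 30/228 = 0.131579; p^2 = 0.131579^2 = 0.017313
  p = 44/228 = 0.192982; p^2 = 0.192982^2 = 0.037242
  p = 41/228 = 0.179825; p^2 = 0.179825^2 = 0.032337
sum(p^2) = 0.027778 + 0.044321 + 0.014024 + 0.017313 + 0.037242 + 0.032337 = 0.173015
D = 1 - 0.173015 = 0.826985 ≈ 0.8270

0.8270


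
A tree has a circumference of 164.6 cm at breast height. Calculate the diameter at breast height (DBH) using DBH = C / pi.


DBH = C / pi = 164.6 / 3.141593 = 52.3938 ≈ 52.39 cm

52.39 cm


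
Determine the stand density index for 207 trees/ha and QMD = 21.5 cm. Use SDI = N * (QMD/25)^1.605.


QMD/25 = 21.5/25 = 0.86
(0.86)^1.605 = exp(1.605 * ln(0.86)) = exp(1.605 * (-0.150823)) = exp(-0.242071) = 0.785000
SDI = 207 * 0.785000 = 162.495 ≈ 162

162


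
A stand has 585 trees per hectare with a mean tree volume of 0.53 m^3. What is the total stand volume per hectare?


V_stand = 585 * 0.53 = 310.05 ≈ 310.1 m^3/ha

310.1 m^3/ha


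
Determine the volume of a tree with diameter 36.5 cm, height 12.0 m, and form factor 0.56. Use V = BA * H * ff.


(D/200)^2 = (36.5/200)^2 = 0.1825^2 = 0.03330625
BA = 3.141593 * 0.03330625 = 0.104635 m^2
V = 0.104635 * 12.0 * 0.56 = 0.703147 ≈ 0.703 m^3

0.703 m^3


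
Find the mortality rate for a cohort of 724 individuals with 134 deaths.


Mortality rate = 134 / 724 = 0.185083 ≈ 0.1851

0.1851


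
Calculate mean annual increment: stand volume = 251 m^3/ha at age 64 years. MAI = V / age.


MAI = 251 / 64 = 3.9219 ≈ 3.92 m^3/ha/yr

3.92 m^3/ha/yr


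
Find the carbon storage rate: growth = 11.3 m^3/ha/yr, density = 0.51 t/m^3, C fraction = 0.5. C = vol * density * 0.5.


C = 11.3 * 0.51 * 0.5 = 2.8815 ≈ 2.88 t C/ha/yr

2.88 t C/ha/yr


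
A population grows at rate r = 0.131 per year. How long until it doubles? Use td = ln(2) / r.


td = ln(2) / 0.131 = 0.693147 / 0.131 = 5.29120 ≈ 5.3 years

5.3 years


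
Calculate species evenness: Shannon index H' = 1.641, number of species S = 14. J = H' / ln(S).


ln(14) = 2.63906
J = H' / ln(S) = 1.641 / 2.63906 = 0.621812 ≈ 0.6218

0.6218


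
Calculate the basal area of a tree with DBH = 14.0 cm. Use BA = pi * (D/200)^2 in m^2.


D/200 = 14.0/200 = 0.07 m
(D/200)^2 = 0.07^2 = 0.0049
BA = 3.141593 * 0.0049 = 0.0153938 ≈ 0.0154 m^2

0.0154 m^2


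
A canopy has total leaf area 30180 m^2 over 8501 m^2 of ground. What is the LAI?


LAI = 30180 / 8501 = 3.5502 ≈ 3.55

3.55


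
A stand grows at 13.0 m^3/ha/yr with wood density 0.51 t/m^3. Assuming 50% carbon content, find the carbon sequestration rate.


C = 13.0 * 0.51 * 0.5 = 3.315 ≈ 3.32 t C/ha/yr

3.32 t C/ha/yr


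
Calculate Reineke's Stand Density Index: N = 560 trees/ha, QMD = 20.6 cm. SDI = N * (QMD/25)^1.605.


QMD/25 = 20.6/25 = 0.824
(0.824)^1.605 = exp(1.605 * ln(0.824)) = exp(1.605 * (-0.193585)) = exp(-0.310704) = 0.732931
SDI = 560 * 0.732931 = 410.441 ≈ 410

410


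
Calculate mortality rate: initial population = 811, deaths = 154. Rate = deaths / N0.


Mortality rate = 154 / 811 = 0.189889 ≈ 0.1899

0.1899


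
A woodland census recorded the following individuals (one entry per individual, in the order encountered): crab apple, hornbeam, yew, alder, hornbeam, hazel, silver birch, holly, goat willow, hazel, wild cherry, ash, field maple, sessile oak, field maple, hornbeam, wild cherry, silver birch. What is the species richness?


Total individuals logged = 18
Distinct species (count of individuals): crab apple (1), hornbeam (3), yew (1), alder (1), hazel (2), silver birch (2), holly (1), goat willow (1), wild cherry (2), ash (1), field maple (2), sessile oak (1)
Species richness = number of distinct species = 12

12


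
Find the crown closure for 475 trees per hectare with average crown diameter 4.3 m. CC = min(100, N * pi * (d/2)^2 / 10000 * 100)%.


(d/2)^2 = (4.3/2)^2 = 2.15^2 = 4.6225
Crown area = 3.141593 * 4.6225 = 14.5220 m^2
N * area / 10000 * 100 = 475 * 14.5220 / 10000 * 100 = 68.9795
CC = min(100, 68.9795) = 68.9795 ≈ 69.0%

69.0%


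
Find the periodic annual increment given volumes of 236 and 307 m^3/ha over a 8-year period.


PAI = (V2 - V1) / period = (307 - 236) / 8 = 71 / 8 = 8.8750 ≈ 8.88 m^3/ha/yr

8.88 m^3/ha/yr


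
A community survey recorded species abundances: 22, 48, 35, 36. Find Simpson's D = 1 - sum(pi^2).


Total N = 22 + 48 + 35 + 36 = 141
Per-species terms:
  p = 22/141 = 0.156028; p^2 = 0.156028^2 = 0.024345
  p = 48/141 = 0.340426; p^2 = 0.340426^2 = 0.115890
  p = 35/141 = 0.248227; p^2 = 0.248227^2 = 0.061617
  p = 36/141 = 0.255319; p^2 = 0.255319^2 = 0.065188
sum(p^2) = 0.024345 + 0.115890 + 0.061617 + 0.065188 = 0.267040
D = 1 - 0.267040 = 0.732960 ≈ 0.7330

0.7330


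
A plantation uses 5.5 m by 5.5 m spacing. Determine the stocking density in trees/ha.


N = 10000 / 5.5^2 = 10000 / 30.25 = 330.579 ≈ 331 trees/ha

331 trees/ha


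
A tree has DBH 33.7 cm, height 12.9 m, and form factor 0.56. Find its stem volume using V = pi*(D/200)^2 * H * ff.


(D/200)^2 = (33.7/200)^2 = 0.1685^2 = 0.02839225
BA = 3.141593 * 0.02839225 = 0.0891969 m^2
V = 0.0891969 * 12.9 * 0.56 = 0.644358 ≈ 0.644 m^3

0.644 m^3


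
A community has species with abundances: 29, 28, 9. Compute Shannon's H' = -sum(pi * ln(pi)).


Total N = 29 + 28 + 9 = 66
Per-species terms:
  p = 29/66 = 0.439394; ln(p) = -0.822359; p*ln(p) = 0.439394 * (-0.822359) = -0.361340
  p = 28/66 = 0.424242; ln(p) = -0.857451; p*ln(p) = 0.424242 * (-0.857451) = -0.363767
  p = 9/66 = 0.136364; ln(p) = -1.992427; p*ln(p) = 0.136364 * (-1.992427) = -0.271695
sum(p*ln(p)) = (-0.361340) + (-0.363767) + (-0.271695) = -0.996802
H' = -(-0.996802) = 0.996802 ≈ 0.9968

0.9968


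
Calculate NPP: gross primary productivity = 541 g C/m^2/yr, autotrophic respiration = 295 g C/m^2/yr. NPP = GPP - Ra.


NPP = GPP - Ra = 541 - 295 = 246 g C/m^2/yr

246 g C/m^2/yr


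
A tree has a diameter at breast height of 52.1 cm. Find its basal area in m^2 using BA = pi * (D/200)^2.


D/200 = 52.1/200 = 0.2605 m
(D/200)^2 = 0.2605^2 = 0.06786025
BA = 3.141593 * 0.06786025 = 0.213189 ≈ 0.2132 m^2

0.2132 m^2


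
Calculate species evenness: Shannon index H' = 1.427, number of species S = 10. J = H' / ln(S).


ln(10) = 2.30259
J = H' / ln(S) = 1.427 / 2.30259 = 0.619737 ≈ 0.6197

0.6197


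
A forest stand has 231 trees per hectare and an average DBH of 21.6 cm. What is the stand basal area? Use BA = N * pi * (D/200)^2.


(D/200)^2 = (21.6/200)^2 = 0.108^2 = 0.011664
Individual BA = 3.141593 * 0.011664 = 0.0366435 m^2
Stand BA = 231 * 0.0366435 = 8.46465 ≈ 8.46 m^2/ha

8.46 m^2/ha


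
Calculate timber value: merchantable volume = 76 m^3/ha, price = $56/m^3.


Value = 76 * 56 = $4256/ha

$4256/ha


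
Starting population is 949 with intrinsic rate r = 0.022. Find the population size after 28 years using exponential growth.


r*t = 0.022 * 28 = 0.616
exp(0.616) = 1.85151
N = 949 * 1.85151 = 1757.08 ≈ 1757

1757


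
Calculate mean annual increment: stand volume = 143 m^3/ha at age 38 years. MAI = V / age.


MAI = 143 / 38 = 3.7632 ≈ 3.76 m^3/ha/yr

3.76 m^3/ha/yr


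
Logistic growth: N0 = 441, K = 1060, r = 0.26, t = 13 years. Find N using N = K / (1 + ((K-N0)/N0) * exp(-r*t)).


(K - N0)/N0 = (1060 - 441)/441 = 619/441 = 1.40363
r*t = 0.26 * 13 = 3.38; exp(-3.38) = 0.0340475
1.40363 * 0.0340475 = 0.0477901
1 + 0.0477901 = 1.04779
N = 1060 / 1.04779 = 1011.65 ≈ 1012

1012


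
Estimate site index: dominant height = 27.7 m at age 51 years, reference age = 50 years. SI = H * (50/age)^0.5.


50/51 = 0.980392
(0.980392)^0.5 = 0.990147
SI = 27.7 * 0.990147 = 27.4271 ≈ 27.4 m

27.4 m


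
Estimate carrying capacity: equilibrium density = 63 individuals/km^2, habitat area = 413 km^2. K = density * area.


K = 63 * 413 = 26019 individuals

26019 individuals


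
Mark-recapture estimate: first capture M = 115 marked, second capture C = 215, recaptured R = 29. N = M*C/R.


N = M * C / R = 115 * 215 / 29 = 24725 / 29 = 852.59 ≈ 853

853 individuals


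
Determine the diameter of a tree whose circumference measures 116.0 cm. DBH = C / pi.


DBH = C / pi = 116.0 / 3.141593 = 36.9239 ≈ 36.92 cm

36.92 cm


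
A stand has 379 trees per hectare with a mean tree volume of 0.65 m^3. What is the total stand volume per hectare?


V_stand = 379 * 0.65 = 246.35 ≈ 246.4 m^3/ha

246.4 m^3/ha


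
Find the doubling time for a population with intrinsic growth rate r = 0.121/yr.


td = ln(2) / 0.121 = 0.693147 / 0.121 = 5.72849 ≈ 5.7 years

5.7 years


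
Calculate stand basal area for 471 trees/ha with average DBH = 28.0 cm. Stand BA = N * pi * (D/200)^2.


(D/200)^2 = (28.0/200)^2 = 0.14^2 = 0.0196
Individual BA = 3.141593 * 0.0196 = 0.0615752 m^2
Stand BA = 471 * 0.0615752 = 29.0019 ≈ 29.00 m^2/ha

29.00 m^2/ha


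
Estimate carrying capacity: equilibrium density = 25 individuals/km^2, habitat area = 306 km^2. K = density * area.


K = 25 * 306 = 7650 individuals

7650 individuals


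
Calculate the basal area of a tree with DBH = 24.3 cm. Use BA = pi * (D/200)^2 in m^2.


D/200 = 24.3/200 = 0.1215 m
(D/200)^2 = 0.1215^2 = 0.01476225
BA = 3.141593 * 0.01476225 = 0.0463770 ≈ 0.0464 m^2

0.0464 m^2


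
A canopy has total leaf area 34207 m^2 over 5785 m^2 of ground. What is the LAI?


LAI = 34207 / 5785 = 5.9131 ≈ 5.91

5.91


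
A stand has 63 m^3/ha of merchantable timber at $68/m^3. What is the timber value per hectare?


Value = 63 * 68 = $4284/ha

$4284/ha


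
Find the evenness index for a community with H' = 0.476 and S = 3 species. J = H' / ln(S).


ln(3) = 1.09861
J = H' / ln(S) = 0.476 / 1.09861 = 0.433275 ≈ 0.4333

0.4333


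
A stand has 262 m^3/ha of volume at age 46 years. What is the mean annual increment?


MAI = 262 / 46 = 5.6957 ≈ 5.70 m^3/ha/yr

5.70 m^3/ha/yr


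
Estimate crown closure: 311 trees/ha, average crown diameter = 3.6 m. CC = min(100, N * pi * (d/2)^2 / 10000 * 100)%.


(d/2)^2 = (3.6/2)^2 = 1.8^2 = 3.24
Crown area = 3.141593 * 3.24 = 10.1788 m^2
N * area / 10000 * 100 = 311 * 10.1788 / 10000 * 100 = 31.6561
CC = min(100, 31.6561) = 31.6561 ≈ 31.7%

31.7%


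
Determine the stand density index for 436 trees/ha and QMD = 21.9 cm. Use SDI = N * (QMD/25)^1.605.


QMD/25 = 21.9/25 = 0.876
(0.876)^1.605 = exp(1.605 * ln(0.876)) = exp(1.605 * (-0.132389)) = exp(-0.212484) = 0.808573
SDI = 436 * 0.808573 = 352.538 ≈ 353

353


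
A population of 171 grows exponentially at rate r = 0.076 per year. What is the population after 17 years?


r*t = 0.076 * 17 = 1.292
exp(1.292) = 3.64006
N = 171 * 3.64006 = 622.450 ≈ 622

622


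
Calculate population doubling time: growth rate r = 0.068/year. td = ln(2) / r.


td = ln(2) / 0.068 = 0.693147 / 0.068 = 10.1933 ≈ 10.2 years

10.2 years


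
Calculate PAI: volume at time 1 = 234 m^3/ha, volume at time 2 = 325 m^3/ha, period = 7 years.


PAI = (V2 - V1) / period = (325 - 234) / 7 = 91 / 7 = 13.00 m^3/ha/yr

13.00 m^3/ha/yr


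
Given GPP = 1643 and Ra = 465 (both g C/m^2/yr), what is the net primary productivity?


NPP = GPP - Ra = 1643 - 465 = 1178 g C/m^2/yr

1178 g C/m^2/yr


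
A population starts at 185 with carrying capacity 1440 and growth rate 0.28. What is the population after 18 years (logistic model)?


(K - N0)/N0 = (1440 - 185)/185 = 1255/185 = 6.78378
r*t = 0.28 * 18 = 5.04; exp(-5.04) = 0.00647375
6.78378 * 0.00647375 = 0.0439165
1 + 0.0439165 = 1.04392
N = 1440 / 1.04392 = 1379.42 ≈ 1379

1379


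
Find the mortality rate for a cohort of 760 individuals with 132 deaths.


Mortality rate = 132 / 760 = 0.173684 ≈ 0.1737

0.1737


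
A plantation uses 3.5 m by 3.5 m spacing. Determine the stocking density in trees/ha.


N = 10000 / 3.5^2 = 10000 / 12.25 = 816.327 ≈ 816 trees/ha

816 trees/ha


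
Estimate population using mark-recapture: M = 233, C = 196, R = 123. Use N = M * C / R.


N = M * C / R = 233 * 196 / 123 = 45668 / 123 = 371.28 ≈ 371

371 individuals


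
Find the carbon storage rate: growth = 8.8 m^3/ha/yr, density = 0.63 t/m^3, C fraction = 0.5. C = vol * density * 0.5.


C = 8.8 * 0.63 * 0.5 = 2.772 ≈ 2.77 t C/ha/yr

2.77 t C/ha/yr


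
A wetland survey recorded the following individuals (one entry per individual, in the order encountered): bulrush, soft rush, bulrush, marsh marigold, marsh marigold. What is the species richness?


Total individuals logged = 5
Distinct species (count of individuals): bulrush (2), soft rush (1), marsh marigold (2)
Species richness = number of distinct species = 3

3


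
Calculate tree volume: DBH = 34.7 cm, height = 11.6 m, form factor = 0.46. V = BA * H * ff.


(D/200)^2 = (34.7/200)^2 = 0.1735^2 = 0.03010225
BA = 3.141593 * 0.03010225 = 0.0945690 m^2
V = 0.0945690 * 11.6 * 0.46 = 0.504620 ≈ 0.505 m^3

0.505 m^3


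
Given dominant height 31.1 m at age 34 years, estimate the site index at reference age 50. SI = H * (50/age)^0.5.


50/34 = 1.47059
(1.47059)^0.5 = 1.21268
SI = 31.1 * 1.21268 = 37.7143 ≈ 37.7 m

37.7 m


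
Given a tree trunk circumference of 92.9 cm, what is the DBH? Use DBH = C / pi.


DBH = C / pi = 92.9 / 3.141593 = 29.5710 ≈ 29.57 cm

29.57 cm


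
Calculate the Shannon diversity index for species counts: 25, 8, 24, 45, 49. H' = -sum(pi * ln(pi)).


Total N = 25 + 8 + 24 + 45 + 49 = 151
Per-species terms:
  p = 25/151 = 0.165563; ln(p) = -1.798403; p*ln(p) = 0.165563 * (-1.798403) = -0.297749
  p = 8/151 = 0.052980; ln(p) = -2.937841; p*ln(p) = 0.052980 * (-2.937841) = -0.155647
  p = 24/151 = 0.158940; ln(p) = -1.839229; p*ln(p) = 0.158940 * (-1.839229) = -0.292327
  p = 45/151 = 0.298013; ln(p) = -1.210618; p*ln(p) = 0.298013 * (-1.210618) = -0.360780
  p = 49/151 = 0.324503; ln(p) = -1.125460; p*ln(p) = 0.324503 * (-1.125460) = -0.365215
sum(p*ln(p)) = (-0.297749) + (-0.155647) + (-0.292327) + (-0.360780) + (-0.365215) = -1.471718
H' = -(-1.471718) = 1.471718 ≈ 1.4717

1.4717


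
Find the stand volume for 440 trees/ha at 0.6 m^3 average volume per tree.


V_stand = 440 * 0.6 = 264.0 m^3/ha

264.0 m^3/ha


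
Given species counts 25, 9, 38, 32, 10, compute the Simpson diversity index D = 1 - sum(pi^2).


Total N = 25 + 9 + 38 + 32 + 10 = 114
Per-species terms:
  p = 25/114 = 0.219298; p^2 = 0.219298^2 = 0.048092
  p = 9/114 = 0.078947; p^2 = 0.078947^2 = 0.006233
  p = 38/114 = 0.333333; p^2 = 0.333333^2 = 0.111111
  p = 32/114 = 0.280702; p^2 = 0.280702^2 = 0.078794
  p = 10/114 = 0.087719; p^2 = 0.087719^2 = 0.007695
sum(p^2) = 0.048092 + 0.006233 + 0.111111 + 0.078794 + 0.007695 = 0.251925
D = 1 - 0.251925 = 0.748075 ≈ 0.7481

0.7481


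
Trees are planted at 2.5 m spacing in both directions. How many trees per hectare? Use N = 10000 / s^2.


N = 10000 / 2.5^2 = 10000 / 6.25 = 1600.00 ≈ 1600 trees/ha

1600 trees/ha


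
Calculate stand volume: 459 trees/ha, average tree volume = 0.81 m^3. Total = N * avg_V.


V_stand = 459 * 0.81 = 371.79 ≈ 371.8 m^3/ha

371.8 m^3/ha


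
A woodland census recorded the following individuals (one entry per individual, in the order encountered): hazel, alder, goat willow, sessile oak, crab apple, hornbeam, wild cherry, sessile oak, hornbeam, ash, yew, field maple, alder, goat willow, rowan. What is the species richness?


Total individuals logged = 15
Distinct species (count of individuals): hazel (1), alder (2), goat willow (2), sessile oak (2), crab apple (1), hornbeam (2), wild cherry (1), ash (1), yew (1), field maple (1), rowan (1)
Species richness = number of distinct species = 11

11


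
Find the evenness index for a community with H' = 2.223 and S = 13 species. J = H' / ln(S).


ln(13) = 2.56495
J = H' / ln(S) = 2.223 / 2.56495 = 0.866684 ≈ 0.8667

0.8667


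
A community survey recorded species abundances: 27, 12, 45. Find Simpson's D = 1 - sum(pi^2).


Total N = 27 + 12 + 45 = 84
Per-species terms:
  p = 27/84 = 0.321429; p^2 = 0.321429^2 = 0.103317
  p = 12/84 = 0.142857; p^2 = 0.142857^2 = 0.020408
  p = 45/84 = 0.535714; p^2 = 0.535714^2 = 0.286989
sum(p^2) = 0.103317 + 0.020408 + 0.286989 = 0.410714
D = 1 - 0.410714 = 0.589286 ≈ 0.5893

0.5893


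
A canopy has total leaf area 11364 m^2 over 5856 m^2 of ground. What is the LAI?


LAI = 11364 / 5856 = 1.9406 ≈ 1.94

1.94


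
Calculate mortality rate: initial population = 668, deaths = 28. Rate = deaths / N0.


Mortality rate = 28 / 668 = 0.041916 ≈ 0.0419

0.0419


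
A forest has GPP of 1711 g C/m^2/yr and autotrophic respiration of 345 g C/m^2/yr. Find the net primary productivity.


NPP = GPP - Ra = 1711 - 345 = 1366 g C/m^2/yr

1366 g C/m^2/yr


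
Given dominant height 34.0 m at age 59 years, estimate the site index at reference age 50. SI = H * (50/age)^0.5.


50/59 = 0.847458
(0.847458)^0.5 = 0.920575
SI = 34.0 * 0.920575 = 31.2996 ≈ 31.3 m

31.3 m


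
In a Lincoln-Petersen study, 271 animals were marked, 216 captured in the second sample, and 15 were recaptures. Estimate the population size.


N = M * C / R = 271 * 216 / 15 = 58536 / 15 = 3902.40 ≈ 3902

3902 individuals


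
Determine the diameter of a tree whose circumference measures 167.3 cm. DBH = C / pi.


DBH = C / pi = 167.3 / 3.141593 = 53.2532 ≈ 53.25 cm

53.25 cm


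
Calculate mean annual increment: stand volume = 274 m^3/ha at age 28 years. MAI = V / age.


MAI = 274 / 28 = 9.7857 ≈ 9.79 m^3/ha/yr

9.79 m^3/ha/yr


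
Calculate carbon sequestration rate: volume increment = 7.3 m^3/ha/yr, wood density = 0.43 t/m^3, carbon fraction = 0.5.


C = 7.3 * 0.43 * 0.5 = 1.5695 ≈ 1.57 t C/ha/yr

1.57 t C/ha/yr


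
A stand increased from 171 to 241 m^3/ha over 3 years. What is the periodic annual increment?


PAI = (V2 - V1) / period = (241 - 171) / 3 = 70 / 3 = 23.3333 ≈ 23.33 m^3/ha/yr

23.33 m^3/ha/yr


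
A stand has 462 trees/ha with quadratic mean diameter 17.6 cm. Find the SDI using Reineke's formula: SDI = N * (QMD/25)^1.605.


QMD/25 = 17.6/25 = 0.704
(0.704)^1.605 = exp(1.605 * ln(0.704)) = exp(1.605 * (-0.350977)) = exp(-0.563318) = 0.569317
SDI = 462 * 0.569317 = 263.024 ≈ 263

263


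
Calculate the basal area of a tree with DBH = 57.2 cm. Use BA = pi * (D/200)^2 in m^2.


D/200 = 57.2/200 = 0.286 m
(D/200)^2 = 0.286^2 = 0.081796
BA = 3.141593 * 0.081796 = 0.256970 ≈ 0.2570 m^2

0.2570 m^2


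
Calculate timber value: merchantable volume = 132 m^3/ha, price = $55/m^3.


Value = 132 * 55 = $7260/ha

$7260/ha


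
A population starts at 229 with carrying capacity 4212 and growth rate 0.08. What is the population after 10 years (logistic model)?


(K - N0)/N0 = (4212 - 229)/229 = 3983/229 = 17.3930
r*t = 0.08 * 10 = 0.8; exp(-0.8) = 0.449329
17.3930 * 0.449329 = 7.81518
1 + 7.81518 = 8.81518
N = 4212 / 8.81518 = 477.812 ≈ 478

478


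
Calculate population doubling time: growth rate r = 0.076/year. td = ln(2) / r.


td = ln(2) / 0.076 = 0.693147 / 0.076 = 9.12036 ≈ 9.1 years

9.1 years


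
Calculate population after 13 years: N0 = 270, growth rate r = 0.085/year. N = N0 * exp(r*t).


r*t = 0.085 * 13 = 1.105
exp(1.105) = 3.01922
N = 270 * 3.01922 = 815.189 ≈ 815

815


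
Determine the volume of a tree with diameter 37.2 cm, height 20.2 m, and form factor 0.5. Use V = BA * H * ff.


(D/200)^2 = (37.2/200)^2 = 0.186^2 = 0.034596
BA = 3.141593 * 0.034596 = 0.108687 m^2
V = 0.108687 * 20.2 * 0.5 = 1.09774 ≈ 1.098 m^3

1.098 m^3


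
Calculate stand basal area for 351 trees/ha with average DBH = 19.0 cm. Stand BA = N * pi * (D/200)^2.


(D/200)^2 = (19.0/200)^2 = 0.095^2 = 0.009025
Individual BA = 3.141593 * 0.009025 = 0.0283529 m^2
Stand BA = 351 * 0.0283529 = 9.95187 ≈ 9.95 m^2/ha

9.95 m^2/ha


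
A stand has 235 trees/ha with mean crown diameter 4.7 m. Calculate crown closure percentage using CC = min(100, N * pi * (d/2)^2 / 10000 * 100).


(d/2)^2 = (4.7/2)^2 = 2.35^2 = 5.5225
Crown area = 3.141593 * 5.5225 = 17.3494 m^2
N * area / 10000 * 100 = 235 * 17.3494 / 10000 * 100 = 40.7711
CC = min(100, 40.7711) = 40.7711 ≈ 40.8%

40.8%


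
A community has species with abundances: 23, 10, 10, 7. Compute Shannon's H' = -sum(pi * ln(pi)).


Total N = 23 + 10 + 10 + 7 = 50
Per-species terms:
  p = 23/50 = 0.460000; ln(p) = -0.776529; p*ln(p) = 0.460000 * (-0.776529) = -0.357203
  p = 10/50 = 0.200000; ln(p) = -1.609438; p*ln(p) = 0.200000 * (-1.609438) = -0.321888
  p = 10/50 = 0.200000; ln(p) = -1.609438; p*ln(p) = 0.200000 * (-1.609438) = -0.321888
  p = 7/50 = 0.140000; ln(p) = -1.966113; p*ln(p) = 0.140000 * (-1.966113) = -0.275256
sum(p*ln(p)) = (-0.357203) + (-0.321888) + (-0.321888) + (-0.275256) = -1.276235
H' = -(-1.276235) = 1.276235 ≈ 1.2762

1.2762


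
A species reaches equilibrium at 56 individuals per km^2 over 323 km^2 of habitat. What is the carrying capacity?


K = 56 * 323 = 18088 individuals

18088 individuals


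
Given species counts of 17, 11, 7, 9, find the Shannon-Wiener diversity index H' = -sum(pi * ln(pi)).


Total N = 17 + 11 + 7 + 9 = 44
Per-species terms:
  p = 17/44 = 0.386364; ln(p) = -0.950975; p*ln(p) = 0.386364 * (-0.950975) = -0.367423
  p = 11/44 = 0.250000; ln(p) = -1.386294; p*ln(p) = 0.250000 * (-1.386294) = -0.346574
  p = 7/44 = 0.159091; ln(p) = -1.838279; p*ln(p) = 0.159091 * (-1.838279) = -0.292454
  p = 9/44 = 0.204545; ln(p) = -1.586967; p*ln(p) = 0.204545 * (-1.586967) = -0.324606
sum(p*ln(p)) = (-0.367423) + (-0.346574) + (-0.292454) + (-0.324606) = -1.331057
H' = -(-1.331057) = 1.331057 ≈ 1.3311

1.3311


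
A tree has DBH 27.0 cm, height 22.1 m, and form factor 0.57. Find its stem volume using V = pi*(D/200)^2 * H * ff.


(D/200)^2 = (27.0/200)^2 = 0.135^2 = 0.018225
BA = 3.141593 * 0.018225 = 0.0572555 m^2
V = 0.0572555 * 22.1 * 0.57 = 0.721248 ≈ 0.721 m^3

0.721 m^3


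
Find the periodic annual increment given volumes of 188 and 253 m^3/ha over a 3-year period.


PAI = (V2 - V1) / period = (253 - 188) / 3 = 65 / 3 = 21.6667 ≈ 21.67 m^3/ha/yr

21.67 m^3/ha/yr


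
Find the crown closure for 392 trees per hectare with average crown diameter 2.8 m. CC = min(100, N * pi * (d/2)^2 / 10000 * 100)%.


(d/2)^2 = (2.8/2)^2 = 1.4^2 = 1.96
Crown area = 3.141593 * 1.96 = 6.15752 m^2
N * area / 10000 * 100 = 392 * 6.15752 / 10000 * 100 = 24.1375
CC = min(100, 24.1375) = 24.1375 ≈ 24.1%

24.1%


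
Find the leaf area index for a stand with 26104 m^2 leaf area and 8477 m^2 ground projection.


LAI = 26104 / 8477 = 3.0794 ≈ 3.08

3.08


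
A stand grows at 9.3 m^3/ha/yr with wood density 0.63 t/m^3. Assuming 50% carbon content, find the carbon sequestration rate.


C = 9.3 * 0.63 * 0.5 = 2.9295 ≈ 2.93 t C/ha/yr

2.93 t C/ha/yr


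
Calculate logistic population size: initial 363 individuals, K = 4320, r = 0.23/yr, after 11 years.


(K - N0)/N0 = (4320 - 363)/363 = 3957/363 = 10.9008
r*t = 0.23 * 11 = 2.53; exp(-2.53) = 0.0796590
10.9008 * 0.0796590 = 0.868347
1 + 0.868347 = 1.86835
N = 4320 / 1.86835 = 2312.20 ≈ 2312

2312


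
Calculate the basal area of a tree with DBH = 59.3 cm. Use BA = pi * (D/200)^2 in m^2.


D/200 = 59.3/200 = 0.2965 m
(D/200)^2 = 0.2965^2 = 0.08791225
BA = 3.141593 * 0.08791225 = 0.276185 ≈ 0.2762 m^2

0.2762 m^2


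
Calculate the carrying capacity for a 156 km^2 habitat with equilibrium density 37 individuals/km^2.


K = 37 * 156 = 5772 individuals

5772 individuals


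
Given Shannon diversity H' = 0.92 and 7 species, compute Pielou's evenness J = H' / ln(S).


ln(7) = 1.94591
J = H' / ln(S) = 0.92 / 1.94591 = 0.472787 ≈ 0.4728

0.4728


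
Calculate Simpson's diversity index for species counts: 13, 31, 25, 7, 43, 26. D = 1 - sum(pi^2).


Total N = 13 + 31 + 25 + 7 + 43 + 26 = 145
Per-species terms:
  p = 13/145 = 0.089655; p^2 = 0.089655^2 = 0.008038
  p = 31/145 = 0.213793; p^2 = 0.213793^2 = 0.045707
  p = 25/145 = 0.172414; p^2 = 0.172414^2 = 0.029727
  p = 7/145 = 0.048276; p^2 = 0.048276^2 = 0.002331
  p = 43/145 = 0.296552; p^2 = 0.296552^2 = 0.087943
  p = 26/145 = 0.179310; p^2 = 0.179310^2 = 0.032152
sum(p^2) = 0.008038 + 0.045707 + 0.029727 + 0.002331 + 0.087943 + 0.032152 = 0.205898
D = 1 - 0.205898 = 0.794102 ≈ 0.7941

0.7941


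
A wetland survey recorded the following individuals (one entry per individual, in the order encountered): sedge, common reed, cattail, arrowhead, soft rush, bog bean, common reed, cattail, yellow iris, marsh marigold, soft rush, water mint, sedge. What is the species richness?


Total individuals logged = 13
Distinct species (count of individuals): sedge (2), common reed (2), cattail (2), arrowhead (1), soft rush (2), bog bean (1), yellow iris (1), marsh marigold (1), water mint (1)
Species richness = number of distinct species = 9

9


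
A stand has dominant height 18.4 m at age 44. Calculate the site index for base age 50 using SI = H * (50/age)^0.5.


50/44 = 1.13636
(1.13636)^0.5 = 1.06600
SI = 18.4 * 1.06600 = 19.6144 ≈ 19.6 m

19.6 m


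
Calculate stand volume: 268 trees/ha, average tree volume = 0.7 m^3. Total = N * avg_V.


V_stand = 268 * 0.7 = 187.6 m^3/ha

187.6 m^3/ha


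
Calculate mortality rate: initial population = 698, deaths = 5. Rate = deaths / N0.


Mortality rate = 5 / 698 = 0.007163 ≈ 0.0072

0.0072


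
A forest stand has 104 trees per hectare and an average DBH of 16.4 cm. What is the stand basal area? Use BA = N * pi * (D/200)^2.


(D/200)^2 = (16.4/200)^2 = 0.082^2 = 0.006724
Individual BA = 3.141593 * 0.006724 = 0.0211241 m^2
Stand BA = 104 * 0.0211241 = 2.19691 ≈ 2.20 m^2/ha

2.20 m^2/ha


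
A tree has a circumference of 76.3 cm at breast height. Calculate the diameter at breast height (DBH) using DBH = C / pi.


DBH = C / pi = 76.3 / 3.141593 = 24.2870 ≈ 24.29 cm

24.29 cm


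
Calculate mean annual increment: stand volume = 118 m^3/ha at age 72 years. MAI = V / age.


MAI = 118 / 72 = 1.6389 ≈ 1.64 m^3/ha/yr

1.64 m^3/ha/yr


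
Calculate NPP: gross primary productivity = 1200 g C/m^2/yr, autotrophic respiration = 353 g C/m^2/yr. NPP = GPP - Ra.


NPP = GPP - Ra = 1200 - 353 = 847 g C/m^2/yr

847 g C/m^2/yr


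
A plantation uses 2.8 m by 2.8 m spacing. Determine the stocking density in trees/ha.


N = 10000 / 2.8^2 = 10000 / 7.84 = 1275.51 ≈ 1276 trees/ha

1276 trees/ha


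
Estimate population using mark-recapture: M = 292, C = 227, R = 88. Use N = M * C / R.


N = M * C / R = 292 * 227 / 88 = 66284 / 88 = 753.23 ≈ 753

753 individuals


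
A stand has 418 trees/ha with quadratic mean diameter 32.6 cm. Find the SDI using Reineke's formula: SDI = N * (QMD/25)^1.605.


QMD/25 = 32.6/25 = 1.304
(1.304)^1.605 = exp(1.605 * ln(1.304)) = exp(1.605 * 0.265436) = exp(0.426025) = 1.53116
SDI = 418 * 1.53116 = 640.025 ≈ 640

640


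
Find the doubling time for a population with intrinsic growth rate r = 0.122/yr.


td = ln(2) / 0.122 = 0.693147 / 0.122 = 5.68153 ≈ 5.7 years

5.7 years


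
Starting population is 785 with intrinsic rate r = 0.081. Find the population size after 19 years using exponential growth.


r*t = 0.081 * 19 = 1.539
exp(1.539) = 4.65993
N = 785 * 4.65993 = 3658.05 ≈ 3658

3658


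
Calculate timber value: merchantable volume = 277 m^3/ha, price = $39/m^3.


Value = 277 * 39 = $10803/ha

$10803/ha


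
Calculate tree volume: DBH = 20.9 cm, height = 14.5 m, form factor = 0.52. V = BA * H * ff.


(D/200)^2 = (20.9/200)^2 = 0.1045^2 = 0.01092025
BA = 3.141593 * 0.01092025 = 0.0343070 m^2
V = 0.0343070 * 14.5 * 0.52 = 0.258675 ≈ 0.259 m^3

0.259 m^3


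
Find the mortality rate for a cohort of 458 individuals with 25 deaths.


Mortality rate = 25 / 458 = 0.054585 ≈ 0.0546

0.0546


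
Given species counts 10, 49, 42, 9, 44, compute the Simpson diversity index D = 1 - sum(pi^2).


Total N = 10 + 49 + 42 + 9 + 44 = 154
Per-species terms:
  p = 10/154 = 0.064935; p^2 = 0.064935^2 = 0.004217
  p = 49/154 = 0.318182; p^2 = 0.318182^2 = 0.101240
  p = 42/154 = 0.272727; p^2 = 0.272727^2 = 0.074380
  p = 9/154 = 0.058442; p^2 = 0.058442^2 = 0.003415
  p = 44/154 = 0.285714; p^2 = 0.285714^2 = 0.081632
sum(p^2) = 0.004217 + 0.101240 + 0.074380 + 0.003415 + 0.081632 = 0.264884
D = 1 - 0.264884 = 0.735116 ≈ 0.7351

0.7351


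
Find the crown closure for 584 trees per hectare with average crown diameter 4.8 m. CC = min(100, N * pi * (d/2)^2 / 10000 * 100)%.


(d/2)^2 = (4.8/2)^2 = 2.4^2 = 5.76
Crown area = 3.141593 * 5.76 = 18.0956 m^2
N * area / 10000 * 100 = 584 * 18.0956 / 10000 * 100 = 105.678
CC = min(100, 105.678) = 100%

100%


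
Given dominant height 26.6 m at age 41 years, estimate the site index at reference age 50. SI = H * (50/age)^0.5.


50/41 = 1.21951
(1.21951)^0.5 = 1.10431
SI = 26.6 * 1.10431 = 29.3746 ≈ 29.4 m

29.4 m


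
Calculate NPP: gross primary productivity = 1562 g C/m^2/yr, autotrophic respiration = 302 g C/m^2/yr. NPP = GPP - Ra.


NPP = GPP - Ra = 1562 - 302 = 1260 g C/m^2/yr

1260 g C/m^2/yr


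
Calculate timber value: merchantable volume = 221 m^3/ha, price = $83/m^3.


Value = 221 * 83 = $18343/ha

$18343/ha


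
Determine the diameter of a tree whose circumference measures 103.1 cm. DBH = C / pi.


DBH = C / pi = 103.1 / 3.141593 = 32.8177 ≈ 32.82 cm

32.82 cm


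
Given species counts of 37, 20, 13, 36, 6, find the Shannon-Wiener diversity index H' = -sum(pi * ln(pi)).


Total N = 37 + 20 + 13 + 36 + 6 = 112
Per-species terms:
  p = 37/112 = 0.330357; ln(p) = -1.107581; p*ln(p) = 0.330357 * (-1.107581) = -0.365897
  p = 20/112 = 0.178571; ln(p) = -1.722769; p*ln(p) = 0.178571 * (-1.722769) = -0.307637
  p = 13/112 = 0.116071; ln(p) = -2.153553; p*ln(p) = 0.116071 * (-2.153553) = -0.249965
  p = 36/112 = 0.321429; ln(p) = -1.134979; p*ln(p) = 0.321429 * (-1.134979) = -0.364815
  p = 6/112 = 0.053571; ln(p) = -2.926747; p*ln(p) = 0.053571 * (-2.926747) = -0.156789
sum(p*ln(p)) = (-0.365897) + (-0.307637) + (-0.249965) + (-0.364815) + (-0.156789) = -1.445103
H' = -(-1.445103) = 1.445103 ≈ 1.4451

1.4451


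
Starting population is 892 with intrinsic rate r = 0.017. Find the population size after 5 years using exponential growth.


r*t = 0.017 * 5 = 0.085
exp(0.085) = 1.08872
N = 892 * 1.08872 = 971.138 ≈ 971

971


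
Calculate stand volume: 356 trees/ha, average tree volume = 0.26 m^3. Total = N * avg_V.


V_stand = 356 * 0.26 = 92.56 ≈ 92.6 m^3/ha

92.6 m^3/ha


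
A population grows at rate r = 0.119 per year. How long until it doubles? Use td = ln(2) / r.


td = ln(2) / 0.119 = 0.693147 / 0.119 = 5.82476 ≈ 5.8 years

5.8 years


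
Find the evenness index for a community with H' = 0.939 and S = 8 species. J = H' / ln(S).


ln(8) = 2.07944
J = H' / ln(S) = 0.939 / 2.07944 = 0.451564 ≈ 0.4516

0.4516


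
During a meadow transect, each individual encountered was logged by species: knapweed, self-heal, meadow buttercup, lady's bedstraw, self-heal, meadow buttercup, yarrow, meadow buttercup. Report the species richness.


Total individuals logged = 8
Distinct species (count of individuals): knapweed (1), self-heal (2), meadow buttercup (3), lady's bedstraw (1), yarrow (1)
Species richness = number of distinct species = 5

5


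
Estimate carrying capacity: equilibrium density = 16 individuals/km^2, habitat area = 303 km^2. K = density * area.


K = 16 * 303 = 4848 individuals

4848 individuals


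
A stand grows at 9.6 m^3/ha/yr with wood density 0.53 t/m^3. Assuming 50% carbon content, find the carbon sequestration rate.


C = 9.6 * 0.53 * 0.5 = 2.544 ≈ 2.54 t C/ha/yr

2.54 t C/ha/yr


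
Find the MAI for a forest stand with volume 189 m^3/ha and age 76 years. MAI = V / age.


MAI = 189 / 76 = 2.4868 ≈ 2.49 m^3/ha/yr

2.49 m^3/ha/yr


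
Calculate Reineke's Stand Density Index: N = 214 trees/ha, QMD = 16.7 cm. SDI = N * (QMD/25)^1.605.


QMD/25 = 16.7/25 = 0.668
(0.668)^1.605 = exp(1.605 * ln(0.668)) = exp(1.605 * (-0.403467)) = exp(-0.647565) = 0.523319
SDI = 214 * 0.523319 = 111.990 ≈ 112

112


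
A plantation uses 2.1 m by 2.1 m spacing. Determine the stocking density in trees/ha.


N = 10000 / 2.1^2 = 10000 / 4.41 = 2267.57 ≈ 2268 trees/ha

2268 trees/ha


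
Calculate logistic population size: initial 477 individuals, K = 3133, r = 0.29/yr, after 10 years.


(K - N0)/N0 = (3133 - 477)/477 = 2656/477 = 5.56813
r*t = 0.29 * 10 = 2.9; exp(-2.9) = 0.0550232
5.56813 * 0.0550232 = 0.306376
1 + 0.306376 = 1.30638
N = 3133 / 1.30638 = 2398.23 ≈ 2398

2398


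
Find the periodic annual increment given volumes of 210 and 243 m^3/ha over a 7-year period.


PAI = (V2 - V1) / period = (243 - 210) / 7 = 33 / 7 = 4.7143 ≈ 4.71 m^3/ha/yr

4.71 m^3/ha/yr


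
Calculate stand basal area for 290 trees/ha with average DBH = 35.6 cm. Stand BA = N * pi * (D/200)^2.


(D/200)^2 = (35.6/200)^2 = 0.178^2 = 0.031684
Individual BA = 3.141593 * 0.031684 = 0.0995382 m^2
Stand BA = 290 * 0.0995382 = 28.8661 ≈ 28.87 m^2/ha

28.87 m^2/ha


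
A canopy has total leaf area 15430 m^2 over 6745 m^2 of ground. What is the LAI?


LAI = 15430 / 6745 = 2.2876 ≈ 2.29

2.29


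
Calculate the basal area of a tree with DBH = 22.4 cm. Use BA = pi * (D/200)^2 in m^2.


D/200 = 22.4/200 = 0.112 m
(D/200)^2 = 0.112^2 = 0.012544
BA = 3.141593 * 0.012544 = 0.0394081 ≈ 0.0394 m^2

0.0394 m^2


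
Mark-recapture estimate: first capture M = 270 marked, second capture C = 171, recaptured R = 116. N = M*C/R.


N = M * C / R = 270 * 171 / 116 = 46170 / 116 = 398.02 ≈ 398

398 individuals


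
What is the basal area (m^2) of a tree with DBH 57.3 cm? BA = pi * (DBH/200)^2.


D/200 = 57.3/200 = 0.2865 m
(D/200)^2 = 0.2865^2 = 0.08208225
BA = 3.141593 * 0.08208225 = 0.257869 ≈ 0.2579 m^2

0.2579 m^2


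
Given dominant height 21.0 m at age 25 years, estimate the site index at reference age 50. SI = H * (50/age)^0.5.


50/25 = 2.00000
(2.00000)^0.5 = 1.41421
SI = 21.0 * 1.41421 = 29.6984 ≈ 29.7 m

29.7 m


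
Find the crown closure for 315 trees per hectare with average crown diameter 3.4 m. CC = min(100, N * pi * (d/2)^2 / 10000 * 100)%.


(d/2)^2 = (3.4/2)^2 = 1.7^2 = 2.89
Crown area = 3.141593 * 2.89 = 9.07920 m^2
N * area / 10000 * 100 = 315 * 9.07920 / 10000 * 100 = 28.5995
CC = min(100, 28.5995) = 28.5995 ≈ 28.6%

28.6%


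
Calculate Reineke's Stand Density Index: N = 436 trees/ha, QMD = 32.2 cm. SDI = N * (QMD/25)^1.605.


QMD/25 = 32.2/25 = 1.288
(1.288)^1.605 = exp(1.605 * ln(1.288)) = exp(1.605 * 0.253091) = exp(0.406211) = 1.50112
SDI = 436 * 1.50112 = 654.488 ≈ 654

654


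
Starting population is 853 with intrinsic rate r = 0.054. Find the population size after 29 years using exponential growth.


r*t = 0.054 * 29 = 1.566
exp(1.566) = 4.78746
N = 853 * 4.78746 = 4083.70 ≈ 4084

4084


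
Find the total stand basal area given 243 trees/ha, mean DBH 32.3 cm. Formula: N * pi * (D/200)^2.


(D/200)^2 = (32.3/200)^2 = 0.1615^2 = 0.02608225
Individual BA = 3.141593 * 0.02608225 = 0.0819398 m^2
Stand BA = 243 * 0.0819398 = 19.9114 ≈ 19.91 m^2/ha

19.91 m^2/ha


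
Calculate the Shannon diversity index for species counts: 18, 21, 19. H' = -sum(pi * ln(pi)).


Total N = 18 + 21 + 19 = 58
Per-species terms:
  p = 18/58 = 0.310345; ln(p) = -1.170071; p*ln(p) = 0.310345 * (-1.170071) = -0.363126
  p = 21/58 = 0.362069; ln(p) = -1.015920; p*ln(p) = 0.362069 * (-1.015920) = -0.367833
  p = 19/58 = 0.327586; ln(p) = -1.116005; p*ln(p) = 0.327586 * (-1.116005) = -0.365588
sum(p*ln(p)) = (-0.363126) + (-0.367833) + (-0.365588) = -1.096547
H' = -(-1.096547) = 1.096547 ≈ 1.0965

1.0965


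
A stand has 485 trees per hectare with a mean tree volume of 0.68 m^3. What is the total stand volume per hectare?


V_stand = 485 * 0.68 = 329.8 m^3/ha

329.8 m^3/ha


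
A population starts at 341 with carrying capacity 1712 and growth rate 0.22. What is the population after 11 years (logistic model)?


(K - N0)/N0 = (1712 - 341)/341 = 1371/341 = 4.02053
r*t = 0.22 * 11 = 2.42; exp(-2.42) = 0.0889216
4.02053 * 0.0889216 = 0.357512
1 + 0.357512 = 1.35751
N = 1712 / 1.35751 = 1261.13 ≈ 1261

1261


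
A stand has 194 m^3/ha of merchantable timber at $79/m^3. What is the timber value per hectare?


Value = 194 * 79 = $15326/ha

$15326/ha


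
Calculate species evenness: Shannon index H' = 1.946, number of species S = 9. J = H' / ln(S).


ln(9) = 2.19722
J = H' / ln(S) = 1.946 / 2.19722 = 0.885665 ≈ 0.8857

0.8857


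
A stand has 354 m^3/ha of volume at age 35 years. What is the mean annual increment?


MAI = 354 / 35 = 10.1143 ≈ 10.11 m^3/ha/yr

10.11 m^3/ha/yr


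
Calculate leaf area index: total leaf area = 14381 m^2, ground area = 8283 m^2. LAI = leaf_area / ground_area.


LAI = 14381 / 8283 = 1.7362 ≈ 1.74

1.74


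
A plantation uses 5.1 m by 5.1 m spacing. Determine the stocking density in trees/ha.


N = 10000 / 5.1^2 = 10000 / 26.01 = 384.468 ≈ 384 trees/ha

384 trees/ha


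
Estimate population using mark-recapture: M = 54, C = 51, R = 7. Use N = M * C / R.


N = M * C / R = 54 * 51 / 7 = 2754 / 7 = 393.43 ≈ 393

393 individuals


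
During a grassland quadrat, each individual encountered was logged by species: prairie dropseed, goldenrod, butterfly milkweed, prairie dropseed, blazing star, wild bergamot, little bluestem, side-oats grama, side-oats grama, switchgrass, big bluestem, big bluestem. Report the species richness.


Total individuals logged = 12
Distinct species (count of individuals): prairie dropseed (2), goldenrod (1), butterfly milkweed (1), blazing star (1), wild bergamot (1), little bluestem (1), side-oats grama (2), switchgrass (1), big bluestem (2)
Species richness = number of distinct species = 9

9


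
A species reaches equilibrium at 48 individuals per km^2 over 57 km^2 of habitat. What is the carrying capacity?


K = 48 * 57 = 2736 individuals

2736 individuals


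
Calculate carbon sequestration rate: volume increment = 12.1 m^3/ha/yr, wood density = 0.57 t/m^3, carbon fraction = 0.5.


C = 12.1 * 0.57 * 0.5 = 3.4485 ≈ 3.45 t C/ha/yr

3.45 t C/ha/yr


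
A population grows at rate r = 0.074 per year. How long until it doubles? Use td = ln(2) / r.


td = ln(2) / 0.074 = 0.693147 / 0.074 = 9.36685 ≈ 9.4 years

9.4 years


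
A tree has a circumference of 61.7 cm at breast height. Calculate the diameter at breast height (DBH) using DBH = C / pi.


DBH = C / pi = 61.7 / 3.141593 = 19.6397 ≈ 19.64 cm

19.64 cm
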